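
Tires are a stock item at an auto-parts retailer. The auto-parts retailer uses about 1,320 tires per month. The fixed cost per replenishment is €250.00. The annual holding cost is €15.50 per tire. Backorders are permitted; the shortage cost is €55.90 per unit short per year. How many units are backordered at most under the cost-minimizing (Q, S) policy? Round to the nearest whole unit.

S* ≈ 175 tires

Annual demand D = 1,320 × 12 = 15,840.
With planned backorders, Q* = √(2DS/H) · √((H+B)/B).
√(2DS/H) = √(2 × 15,840 × 250 / 15.5) = 714.820.
√((H+B)/B) = √((15.5+55.9)/55.9) = 1.1302.
Q* ≈ 807.867.
S* = Q* · H/(H+B) = 807.867 × 15.5/71.4 ≈ 175.377.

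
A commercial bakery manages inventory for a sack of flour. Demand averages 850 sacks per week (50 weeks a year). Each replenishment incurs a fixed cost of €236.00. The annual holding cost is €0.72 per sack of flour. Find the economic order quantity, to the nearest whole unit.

Q* ≈ 5,278 sacks

Annual demand D = 850 × 50 = 42,500.
EOQ = √(2DS / H) = √(2 × 42,500 × 236 / 0.72).
= √(20,060,000 / 0.72) = √27,861,111.1111 ≈ 5278.363.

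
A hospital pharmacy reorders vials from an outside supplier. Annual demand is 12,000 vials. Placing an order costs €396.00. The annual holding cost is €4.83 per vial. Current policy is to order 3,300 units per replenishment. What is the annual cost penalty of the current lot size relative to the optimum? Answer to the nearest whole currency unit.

Extra cost ≈ €2,634 per year

EOQ = √(2DS/H) = √(2 × 12,000 × 396 / 4.83) ≈ 1402.75.
Cost at Q* = (D/Q*)S + (Q*/2)H = √(2DSH) ≈ €6,775.27.
Cost at Q = 3,300: (12,000/3,300)×396 + (3,300/2)×4.83 = €1,440.00 + €7,969.50 = €9,409.50.
Excess = €9,409.50 − €6,775.27 = €2,634.23.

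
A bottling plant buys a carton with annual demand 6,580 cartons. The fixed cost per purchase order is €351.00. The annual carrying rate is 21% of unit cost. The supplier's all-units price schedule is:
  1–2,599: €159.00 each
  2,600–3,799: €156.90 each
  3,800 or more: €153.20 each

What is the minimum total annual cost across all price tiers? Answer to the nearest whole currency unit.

Holding cost per unit per year at price C is H = 0.21·C.
Evaluate total cost at each tier's feasible EOQ or, if the EOQ is below the tier, at the tier's minimum quantity.
EOQ at €159.00 = 371.9 (feasible in tier 1): TC = 6,580×€159.00 + (6,580/371.9)×351 + (371.9/2)×0.21×€159.00 = €1,058,639.09.
EOQ at €156.90 = 374.4 < 2600, so use break Q=2600: TC = 6,580×€156.90 + (6,580/2600.0)×351 + (2600.0/2)×0.21×€156.90 = €1,076,124.00.
EOQ at €153.20 = 378.9 < 3800, so use break Q=3800: TC = 6,580×€153.20 + (6,580/3800.0)×351 + (3800.0/2)×0.21×€153.20 = €1,069,790.58.
Lowest total cost among the candidates is at Q = 371.9.

TC* ≈ €1,058,639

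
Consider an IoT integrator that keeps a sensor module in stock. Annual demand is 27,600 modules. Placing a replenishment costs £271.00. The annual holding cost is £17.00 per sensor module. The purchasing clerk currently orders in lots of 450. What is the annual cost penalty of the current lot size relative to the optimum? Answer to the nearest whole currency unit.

EOQ = √(2DS/H) = √(2 × 27,600 × 271 / 17) ≈ 938.06.
Cost at Q* = (D/Q*)S + (Q*/2)H = √(2DSH) ≈ £15,946.99.
Cost at Q = 450: (27,600/450)×271 + (450/2)×17 = £16,621.33 + £3,825.00 = £20,446.33.
Excess = £20,446.33 − £15,946.99 = £4,499.35.

Extra cost ≈ £4,499 per year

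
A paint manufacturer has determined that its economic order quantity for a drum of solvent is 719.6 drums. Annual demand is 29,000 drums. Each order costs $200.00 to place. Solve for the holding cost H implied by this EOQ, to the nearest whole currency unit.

H ≈ $22

Squaring Q* = √(2DS/H) gives Q*² = 2DS/H.
From Q* = √(2DS/H): H = 2DS / Q*² = 2 × 29,000 × 200 / 719.6² = 22.4014.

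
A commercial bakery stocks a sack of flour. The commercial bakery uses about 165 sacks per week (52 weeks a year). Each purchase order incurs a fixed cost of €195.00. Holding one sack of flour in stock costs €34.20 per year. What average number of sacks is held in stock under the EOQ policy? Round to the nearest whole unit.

Average inventory ≈ 156 sacks

Annual demand D = 165 × 52 = 8,580.
Q* = √(2DS/H) = √(2 × 8,580 × 195 / 34.2) ≈ 312.80.
Average inventory = Q*/2 ≈ 312.80 / 2 = 156.399.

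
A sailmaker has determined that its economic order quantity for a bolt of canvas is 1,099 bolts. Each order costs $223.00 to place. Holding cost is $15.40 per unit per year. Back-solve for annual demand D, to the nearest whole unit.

D ≈ 41,704 bolts per year

The basic EOQ model gives Q* = √(2DS/H); rearrange for the unknown.
From Q* = √(2DS/H): D = Q*²H / (2S) = 1,099² × 15.4 / (2 × 223) = 41704.339.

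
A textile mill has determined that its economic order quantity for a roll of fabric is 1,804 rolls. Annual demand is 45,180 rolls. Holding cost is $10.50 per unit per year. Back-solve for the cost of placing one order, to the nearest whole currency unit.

The basic EOQ model gives Q* = √(2DS/H); rearrange for the unknown.
From Q* = √(2DS/H): S = Q*²H / (2D) = 1,804² × 10.5 / (2 × 45,180) = 378.1692.

S ≈ $378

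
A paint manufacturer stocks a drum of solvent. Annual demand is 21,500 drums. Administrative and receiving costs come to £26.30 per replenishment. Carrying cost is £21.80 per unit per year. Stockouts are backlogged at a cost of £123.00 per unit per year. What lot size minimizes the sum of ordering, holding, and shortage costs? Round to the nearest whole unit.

With planned backorders, Q* = √(2DS/H) · √((H+B)/B).
√(2DS/H) = √(2 × 21,500 × 26.3 / 21.8) = 227.763.
√((H+B)/B) = √((21.8+123)/123) = 1.0850.
Q* ≈ 247.124.

Q* ≈ 247 drums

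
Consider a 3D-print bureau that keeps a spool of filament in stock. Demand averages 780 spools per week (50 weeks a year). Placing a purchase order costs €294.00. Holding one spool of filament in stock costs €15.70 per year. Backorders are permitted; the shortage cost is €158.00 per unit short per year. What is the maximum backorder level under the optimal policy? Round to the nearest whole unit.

S* ≈ 115 spools

Annual demand D = 780 × 50 = 39,000.
With planned backorders, Q* = √(2DS/H) · √((H+B)/B).
√(2DS/H) = √(2 × 39,000 × 294 / 15.7) = 1208.568.
√((H+B)/B) = √((15.7+158)/158) = 1.0485.
Q* ≈ 1267.192.
S* = Q* · H/(H+B) = 1267.192 × 15.7/173.7 ≈ 114.536.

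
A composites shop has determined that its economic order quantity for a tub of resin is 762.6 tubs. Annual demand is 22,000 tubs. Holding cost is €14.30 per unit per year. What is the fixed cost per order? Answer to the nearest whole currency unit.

Squaring Q* = √(2DS/H) gives Q*² = 2DS/H.
From Q* = √(2DS/H): S = Q*²H / (2D) = 762.6² × 14.3 / (2 × 22,000) = 189.0066.

S ≈ €189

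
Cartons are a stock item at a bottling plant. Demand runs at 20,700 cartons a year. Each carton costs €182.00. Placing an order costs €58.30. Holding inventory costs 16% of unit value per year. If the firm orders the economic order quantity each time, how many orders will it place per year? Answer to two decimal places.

N ≈ 71.90 orders per year

Holding cost H = 0.16 × €182.00 = €29.1200 per unit per year.
EOQ = √(2DS/H) = √(2 × 20,700 × 58.3 / 29.12) ≈ 287.90.
Orders per year = D / Q* = 20,700 / 287.90 ≈ 71.900.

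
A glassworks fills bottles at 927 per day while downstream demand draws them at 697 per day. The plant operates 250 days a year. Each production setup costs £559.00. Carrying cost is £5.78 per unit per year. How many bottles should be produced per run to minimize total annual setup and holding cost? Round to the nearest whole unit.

Annual demand D = 697 × 250 = 174,250.
Production build-up factor (1 − d/p) = 1 − 697/927 = 0.2481.
Q* = √(2DS / (H(1 − d/p))) = √(2 × 174,250 × 559 / (5.78 × 0.2481)).
= √(194,811,500 / 1.4341) ≈ 11655.189.

Q* ≈ 11,655 bottles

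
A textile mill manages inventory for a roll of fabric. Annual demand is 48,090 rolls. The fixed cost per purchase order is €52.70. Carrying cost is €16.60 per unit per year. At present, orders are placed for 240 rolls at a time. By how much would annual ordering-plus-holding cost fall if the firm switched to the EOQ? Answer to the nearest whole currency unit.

Extra cost ≈ €3,379 per year

EOQ = √(2DS/H) = √(2 × 48,090 × 52.7 / 16.6) ≈ 552.58.
Cost at Q* = (D/Q*)S + (Q*/2)H = √(2DSH) ≈ €9,172.80.
Cost at Q = 240: (48,090/240)×52.7 + (240/2)×16.6 = €10,559.76 + €1,992.00 = €12,551.76.
Excess = €12,551.76 − €9,172.80 = €3,378.97.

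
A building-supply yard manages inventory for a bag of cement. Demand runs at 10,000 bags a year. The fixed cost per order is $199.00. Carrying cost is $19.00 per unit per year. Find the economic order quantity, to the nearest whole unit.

Q* ≈ 458 bags

EOQ = √(2DS / H) = √(2 × 10,000 × 199 / 19).
= √(3,980,000 / 19) = √209,473.6842 ≈ 457.683.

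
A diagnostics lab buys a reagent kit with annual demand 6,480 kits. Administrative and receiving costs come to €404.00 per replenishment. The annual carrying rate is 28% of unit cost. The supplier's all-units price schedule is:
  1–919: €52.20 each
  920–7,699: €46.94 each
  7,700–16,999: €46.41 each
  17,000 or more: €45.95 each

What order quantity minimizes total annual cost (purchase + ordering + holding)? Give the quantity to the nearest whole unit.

Holding cost per unit per year at price C is H = 0.28·C.
Evaluate total cost at each tier's feasible EOQ or, if the EOQ is below the tier, at the tier's minimum quantity.
EOQ at €52.20 = 598.5 (feasible in tier 1): TC = 6,480×€52.20 + (6,480/598.5)×404 + (598.5/2)×0.28×€52.20 = €347,003.97.
EOQ at €46.94 = 631.2 < 920, so use break Q=920: TC = 6,480×€46.94 + (6,480/920.0)×404 + (920.0/2)×0.28×€46.94 = €313,062.64.
EOQ at €46.41 = 634.8 < 7700, so use break Q=7700: TC = 6,480×€46.41 + (6,480/7700.0)×404 + (7700.0/2)×0.28×€46.41 = €351,106.77.
EOQ at €45.95 = 637.9 < 17000, so use break Q=17000: TC = 6,480×€45.95 + (6,480/17000.0)×404 + (17000.0/2)×0.28×€45.95 = €407,271.00.
Lowest total cost is €313,062.64 at Q = 920.0.

Q* ≈ 920 kits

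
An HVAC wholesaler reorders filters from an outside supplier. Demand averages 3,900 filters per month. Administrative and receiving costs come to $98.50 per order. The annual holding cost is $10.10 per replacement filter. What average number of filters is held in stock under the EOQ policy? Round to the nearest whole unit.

Average inventory ≈ 478 filters

Annual demand D = 3,900 × 12 = 46,800.
The optimal lot size = √(2DS/H) = √(2 × 46,800 × 98.5 / 10.1) ≈ 955.42.
Average inventory = Q*/2 ≈ 955.42 / 2 = 477.711.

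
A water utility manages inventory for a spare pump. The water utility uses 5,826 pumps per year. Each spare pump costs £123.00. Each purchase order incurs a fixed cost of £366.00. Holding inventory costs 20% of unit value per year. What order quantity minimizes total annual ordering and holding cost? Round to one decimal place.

Q* ≈ 416.4 pumps

Holding cost H = 0.20 × £123.00 = £24.6000 per unit per year.
EOQ = √(2DS / H) = √(2 × 5,826 × 366 / 24.6).
= √(4,264,632 / 24.6) = √173,359.0244 ≈ 416.364.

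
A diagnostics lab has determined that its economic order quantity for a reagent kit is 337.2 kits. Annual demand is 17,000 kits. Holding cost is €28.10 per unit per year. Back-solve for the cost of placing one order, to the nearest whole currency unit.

S ≈ €94

Squaring Q* = √(2DS/H) gives Q*² = 2DS/H.
From Q* = √(2DS/H): S = Q*²H / (2D) = 337.2² × 28.1 / (2 × 17,000) = 93.9729.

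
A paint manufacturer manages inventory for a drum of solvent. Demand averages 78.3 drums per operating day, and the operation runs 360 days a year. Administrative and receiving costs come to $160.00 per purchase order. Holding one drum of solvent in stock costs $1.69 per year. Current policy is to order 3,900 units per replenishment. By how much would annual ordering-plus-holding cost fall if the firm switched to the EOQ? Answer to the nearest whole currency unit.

Annual demand D = 78.3 × 360 = 28,188.
EOQ = √(2DS/H) = √(2 × 28,188 × 160 / 1.69) ≈ 2310.28.
Cost at Q* = (D/Q*)S + (Q*/2)H = √(2DSH) ≈ $3,904.37.
Cost at Q = 3,900: (28,188/3,900)×160 + (3,900/2)×1.69 = $1,156.43 + $3,295.50 = $4,451.93.
Excess = $4,451.93 − $3,904.37 = $547.57.

Extra cost ≈ $548 per year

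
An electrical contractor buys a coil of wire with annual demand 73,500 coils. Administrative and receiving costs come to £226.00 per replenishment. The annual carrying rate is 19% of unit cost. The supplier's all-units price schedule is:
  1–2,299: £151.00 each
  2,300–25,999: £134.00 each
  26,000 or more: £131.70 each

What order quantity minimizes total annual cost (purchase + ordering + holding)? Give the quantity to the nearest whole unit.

Q* ≈ 2,300 coils

Holding cost per unit per year at price C is H = 0.19·C.
For each price level, check whether its EOQ is feasible; otherwise the best quantity at that price is the breakpoint.
EOQ at £151.00 = 1076.1 (feasible in tier 1): TC = 73,500×£151.00 + (73,500/1076.1)×226 + (1076.1/2)×0.19×£151.00 = £11,129,372.95.
EOQ at £134.00 = 1142.3 < 2300, so use break Q=2300: TC = 73,500×£134.00 + (73,500/2300.0)×226 + (2300.0/2)×0.19×£134.00 = £9,885,501.17.
EOQ at £131.70 = 1152.2 < 26000, so use break Q=26000: TC = 73,500×£131.70 + (73,500/26000.0)×226 + (26000.0/2)×0.19×£131.70 = £10,005,887.88.
Lowest total cost is £9,885,501.17 at Q = 2300.0.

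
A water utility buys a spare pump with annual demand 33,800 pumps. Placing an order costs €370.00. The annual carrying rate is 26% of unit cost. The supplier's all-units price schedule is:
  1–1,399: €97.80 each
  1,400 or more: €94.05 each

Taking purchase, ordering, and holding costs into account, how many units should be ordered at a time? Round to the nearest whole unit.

Holding cost per unit per year at price C is H = 0.26·C.
Candidates are each tier's EOQ (if it falls in that tier) and each price-break quantity.
EOQ at €97.80 = 991.8 (feasible in tier 1): TC = 33,800×€97.80 + (33,800/991.8)×370 + (991.8/2)×0.26×€97.80 = €3,330,859.14.
EOQ at €94.05 = 1011.4 < 1400, so use break Q=1400: TC = 33,800×€94.05 + (33,800/1400.0)×370 + (1400.0/2)×0.26×€94.05 = €3,204,939.96.
Lowest total cost is €3,204,939.96 at Q = 1400.0.

Q* ≈ 1,400 pumps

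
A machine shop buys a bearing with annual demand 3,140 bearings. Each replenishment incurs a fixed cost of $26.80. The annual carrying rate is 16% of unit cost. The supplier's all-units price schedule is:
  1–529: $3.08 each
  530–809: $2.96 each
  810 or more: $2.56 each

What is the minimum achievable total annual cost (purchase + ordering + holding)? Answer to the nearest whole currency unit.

TC* ≈ $8,308

Holding cost per unit per year at price C is H = 0.16·C.
For each price level, check whether its EOQ is feasible; otherwise the best quantity at that price is the breakpoint.
Tier 1 ($3.08): EOQ = 584.4 exceeds tier's upper bound 529, so this tier is dominated.
EOQ at $2.96 = 596.1 (feasible in tier 2): TC = 3,140×$2.96 + (3,140/596.1)×26.8 + (596.1/2)×0.16×$2.96 = $9,576.73.
EOQ at $2.56 = 641.0 < 810, so use break Q=810: TC = 3,140×$2.56 + (3,140/810.0)×26.8 + (810.0/2)×0.16×$2.56 = $8,308.18.
Lowest total cost among the candidates is at Q = 810.0.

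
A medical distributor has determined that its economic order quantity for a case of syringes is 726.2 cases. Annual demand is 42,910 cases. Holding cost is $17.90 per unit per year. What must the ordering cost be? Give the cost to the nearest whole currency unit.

S ≈ $110

The basic EOQ model gives Q* = √(2DS/H); rearrange for the unknown.
From Q* = √(2DS/H): S = Q*²H / (2D) = 726.2² × 17.9 / (2 × 42,910) = 109.9960.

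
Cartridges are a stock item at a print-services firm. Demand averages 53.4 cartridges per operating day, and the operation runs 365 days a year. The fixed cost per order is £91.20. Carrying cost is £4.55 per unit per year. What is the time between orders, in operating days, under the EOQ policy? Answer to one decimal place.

T ≈ 16.6 days

Annual demand D = 53.4 × 365 = 19,491.
The optimal lot size = √(2DS/H) = √(2 × 19,491 × 91.2 / 4.55) ≈ 883.94.
Cycle time = Q*/D × 365 = 883.94 / 19,491 × 365 ≈ 16.553 days.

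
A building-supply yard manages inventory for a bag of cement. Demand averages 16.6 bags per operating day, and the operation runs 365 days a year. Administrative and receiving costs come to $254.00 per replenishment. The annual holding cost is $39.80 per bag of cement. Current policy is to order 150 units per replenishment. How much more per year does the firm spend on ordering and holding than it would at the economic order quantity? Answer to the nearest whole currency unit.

Annual demand D = 16.6 × 365 = 6,059.
EOQ = √(2DS/H) = √(2 × 6,059 × 254 / 39.8) ≈ 278.09.
Cost at Q* = (D/Q*)S + (Q*/2)H = √(2DSH) ≈ $11,068.12.
Cost at Q = 150: (6,059/150)×254 + (150/2)×39.8 = $10,259.91 + $2,985.00 = $13,244.91.
Excess = $13,244.91 − $11,068.12 = $2,176.79.

Extra cost ≈ $2,177 per year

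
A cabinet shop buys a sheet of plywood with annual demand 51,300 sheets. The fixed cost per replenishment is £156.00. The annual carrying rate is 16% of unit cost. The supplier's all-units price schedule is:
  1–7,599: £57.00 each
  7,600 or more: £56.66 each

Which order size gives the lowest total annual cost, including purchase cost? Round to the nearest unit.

Q* ≈ 1,325 sheets

Holding cost per unit per year at price C is H = 0.16·C.
Evaluate total cost at each tier's feasible EOQ or, if the EOQ is below the tier, at the tier's minimum quantity.
EOQ at £57.00 = 1324.8 (feasible in tier 1): TC = 51,300×£57.00 + (51,300/1324.8)×156 + (1324.8/2)×0.16×£57.00 = £2,936,181.85.
EOQ at £56.66 = 1328.7 < 7600, so use break Q=7600: TC = 51,300×£56.66 + (51,300/7600.0)×156 + (7600.0/2)×0.16×£56.66 = £2,942,160.28.
Lowest total cost is £2,936,181.85 at Q = 1324.8.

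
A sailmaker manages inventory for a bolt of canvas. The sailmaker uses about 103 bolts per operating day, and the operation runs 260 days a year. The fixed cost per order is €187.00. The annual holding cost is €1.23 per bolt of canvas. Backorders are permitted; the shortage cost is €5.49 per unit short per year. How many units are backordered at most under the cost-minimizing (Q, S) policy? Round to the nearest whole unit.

S* ≈ 578 bolts

Annual demand D = 103 × 260 = 26,780.
With planned backorders, Q* = √(2DS/H) · √((H+B)/B).
√(2DS/H) = √(2 × 26,780 × 187 / 1.23) = 2853.570.
√((H+B)/B) = √((1.23+5.49)/5.49) = 1.1064.
Q* ≈ 3157.090.
S* = Q* · H/(H+B) = 3157.090 × 1.23/6.72 ≈ 577.860.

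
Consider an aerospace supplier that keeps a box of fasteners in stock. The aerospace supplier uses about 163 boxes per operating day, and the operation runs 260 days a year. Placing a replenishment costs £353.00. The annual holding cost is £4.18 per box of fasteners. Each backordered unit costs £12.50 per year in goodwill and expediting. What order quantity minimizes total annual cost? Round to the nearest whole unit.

Annual demand D = 163 × 260 = 42,380.
With planned backorders, Q* = √(2DS/H) · √((H+B)/B).
√(2DS/H) = √(2 × 42,380 × 353 / 4.18) = 2675.437.
√((H+B)/B) = √((4.18+12.5)/12.5) = 1.1552.
Q* ≈ 3090.564.

Q* ≈ 3,091 boxes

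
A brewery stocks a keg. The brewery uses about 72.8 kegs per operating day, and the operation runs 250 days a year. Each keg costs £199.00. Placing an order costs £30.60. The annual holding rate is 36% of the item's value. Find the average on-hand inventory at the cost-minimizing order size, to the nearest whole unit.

Average inventory ≈ 62 kegs

Annual demand D = 72.8 × 250 = 18,200.
Holding cost H = 0.36 × £199.00 = £71.6400 per unit per year.
EOQ = √(2DS/H) = √(2 × 18,200 × 30.6 / 71.64) ≈ 124.69.
Average inventory = Q*/2 ≈ 124.69 / 2 = 62.345.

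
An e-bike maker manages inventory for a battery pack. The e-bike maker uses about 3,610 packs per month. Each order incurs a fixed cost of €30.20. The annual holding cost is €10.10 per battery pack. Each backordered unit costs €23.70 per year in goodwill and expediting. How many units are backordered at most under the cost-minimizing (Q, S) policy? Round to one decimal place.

Annual demand D = 3,610 × 12 = 43,320.
With planned backorders, Q* = √(2DS/H) · √((H+B)/B).
√(2DS/H) = √(2 × 43,320 × 30.2 / 10.1) = 508.982.
√((H+B)/B) = √((10.1+23.7)/23.7) = 1.1942.
Q* ≈ 607.836.
S* = Q* · H/(H+B) = 607.836 × 10.1/33.8 ≈ 181.631.

S* ≈ 181.6 packs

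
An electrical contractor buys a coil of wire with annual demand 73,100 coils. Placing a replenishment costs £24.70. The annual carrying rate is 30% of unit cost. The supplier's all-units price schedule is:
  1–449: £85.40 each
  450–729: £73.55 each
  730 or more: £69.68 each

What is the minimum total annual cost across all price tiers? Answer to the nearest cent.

TC* ≈ £5,103,711.34

Holding cost per unit per year at price C is H = 0.30·C.
Candidates are each tier's EOQ (if it falls in that tier) and each price-break quantity.
EOQ at £85.40 = 375.4 (feasible in tier 1): TC = 73,100×£85.40 + (73,100/375.4)×24.7 + (375.4/2)×0.30×£85.40 = £6,252,358.60.
EOQ at £73.55 = 404.5 < 450, so use break Q=450: TC = 73,100×£73.55 + (73,100/450.0)×24.7 + (450.0/2)×0.30×£73.55 = £5,385,482.00.
EOQ at £69.68 = 415.6 < 730, so use break Q=730: TC = 73,100×£69.68 + (73,100/730.0)×24.7 + (730.0/2)×0.30×£69.68 = £5,103,711.34.
Lowest total cost among the candidates is at Q = 730.0.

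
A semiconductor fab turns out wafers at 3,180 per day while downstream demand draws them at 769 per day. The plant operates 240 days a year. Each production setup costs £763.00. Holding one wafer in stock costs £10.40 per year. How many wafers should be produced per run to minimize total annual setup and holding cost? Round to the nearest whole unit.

Annual demand D = 769 × 240 = 184,560.
Production build-up factor (1 − d/p) = 1 − 769/3,180 = 0.7582.
Q* = √(2DS / (H(1 − d/p))) = √(2 × 184,560 × 763 / (10.4 × 0.7582)).
= √(281,638,560 / 7.885) ≈ 5976.464.

Q* ≈ 5,976 wafers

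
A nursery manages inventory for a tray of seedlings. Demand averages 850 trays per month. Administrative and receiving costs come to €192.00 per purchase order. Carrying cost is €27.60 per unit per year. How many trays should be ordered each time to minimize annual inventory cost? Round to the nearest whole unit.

Q* ≈ 377 trays

Annual demand D = 850 × 12 = 10,200.
EOQ = √(2DS / H) = √(2 × 10,200 × 192 / 27.6).
= √(3,916,800 / 27.6) = √141,913.0435 ≈ 376.713.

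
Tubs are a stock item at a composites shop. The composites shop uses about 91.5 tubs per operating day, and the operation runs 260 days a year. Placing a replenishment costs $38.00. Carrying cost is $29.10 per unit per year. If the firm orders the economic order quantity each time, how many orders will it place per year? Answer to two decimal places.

N ≈ 95.44 orders per year

Annual demand D = 91.5 × 260 = 23,790.
Q* = √(2DS/H) = √(2 × 23,790 × 38 / 29.1) ≈ 249.26.
Orders per year = D / Q* = 23,790 / 249.26 ≈ 95.441.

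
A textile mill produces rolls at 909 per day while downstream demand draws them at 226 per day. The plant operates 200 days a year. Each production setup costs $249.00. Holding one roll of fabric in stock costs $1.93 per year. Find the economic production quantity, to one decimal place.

Annual demand D = 226 × 200 = 45,200.
Production build-up factor (1 − d/p) = 1 − 226/909 = 0.7514.
Q* = √(2DS / (H(1 − d/p))) = √(2 × 45,200 × 249 / (1.93 × 0.7514)).
= √(22,509,600 / 1.4502) ≈ 3939.824.

Q* ≈ 3,939.8 rolls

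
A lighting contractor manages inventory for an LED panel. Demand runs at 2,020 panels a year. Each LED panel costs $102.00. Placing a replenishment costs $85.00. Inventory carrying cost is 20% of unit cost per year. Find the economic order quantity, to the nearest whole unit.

Holding cost H = 0.20 × $102.00 = $20.4000 per unit per year.
EOQ = √(2DS / H) = √(2 × 2,020 × 85 / 20.4).
= √(343,400 / 20.4) = √16,833.3333 ≈ 129.743.

Q* ≈ 130 panels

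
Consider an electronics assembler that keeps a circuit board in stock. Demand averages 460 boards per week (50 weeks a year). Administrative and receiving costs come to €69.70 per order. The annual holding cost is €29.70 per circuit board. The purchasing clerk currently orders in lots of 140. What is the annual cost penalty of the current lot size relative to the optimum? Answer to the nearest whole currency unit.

Annual demand D = 460 × 50 = 23,000.
EOQ = √(2DS/H) = √(2 × 23,000 × 69.7 / 29.7) ≈ 328.56.
Cost at Q* = (D/Q*)S + (Q*/2)H = √(2DSH) ≈ €9,758.29.
Cost at Q = 140: (23,000/140)×69.7 + (140/2)×29.7 = €11,450.71 + €2,079.00 = €13,529.71.
Excess = €13,529.71 − €9,758.29 = €3,771.43.

Extra cost ≈ €3,771 per year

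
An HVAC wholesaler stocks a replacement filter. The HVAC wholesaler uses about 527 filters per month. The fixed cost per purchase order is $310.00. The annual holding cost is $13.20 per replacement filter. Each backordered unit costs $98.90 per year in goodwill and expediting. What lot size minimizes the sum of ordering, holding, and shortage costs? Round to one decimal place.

Annual demand D = 527 × 12 = 6,324.
With planned backorders, Q* = √(2DS/H) · √((H+B)/B).
√(2DS/H) = √(2 × 6,324 × 310 / 13.2) = 545.010.
√((H+B)/B) = √((13.2+98.9)/98.9) = 1.0646.
Q* ≈ 580.242.

Q* ≈ 580.2 filters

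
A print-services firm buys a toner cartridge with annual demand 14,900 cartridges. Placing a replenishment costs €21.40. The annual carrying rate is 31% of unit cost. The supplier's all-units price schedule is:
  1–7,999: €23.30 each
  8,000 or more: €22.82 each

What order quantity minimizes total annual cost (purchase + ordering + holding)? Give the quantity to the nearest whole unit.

Q* ≈ 297 cartridges

Holding cost per unit per year at price C is H = 0.31·C.
Candidates are each tier's EOQ (if it falls in that tier) and each price-break quantity.
EOQ at €23.30 = 297.1 (feasible in tier 1): TC = 14,900×€23.30 + (14,900/297.1)×21.4 + (297.1/2)×0.31×€23.30 = €349,316.22.
EOQ at €22.82 = 300.2 < 8000, so use break Q=8000: TC = 14,900×€22.82 + (14,900/8000.0)×21.4 + (8000.0/2)×0.31×€22.82 = €368,354.66.
Lowest total cost is €349,316.22 at Q = 297.1.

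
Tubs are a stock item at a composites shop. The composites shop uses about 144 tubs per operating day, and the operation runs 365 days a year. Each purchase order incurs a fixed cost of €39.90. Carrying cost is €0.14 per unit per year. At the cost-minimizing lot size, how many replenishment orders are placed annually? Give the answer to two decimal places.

N ≈ 9.60 orders per year

Annual demand D = 144 × 365 = 52,560.
EOQ = √(2DS/H) = √(2 × 52,560 × 39.9 / 0.14) ≈ 5473.50.
Orders per year = D / Q* = 52,560 / 5473.50 ≈ 9.603.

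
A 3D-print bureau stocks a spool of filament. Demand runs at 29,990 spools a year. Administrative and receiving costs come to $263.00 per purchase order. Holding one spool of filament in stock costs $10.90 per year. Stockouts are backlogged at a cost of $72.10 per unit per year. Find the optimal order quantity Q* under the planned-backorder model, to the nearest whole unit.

With planned backorders, Q* = √(2DS/H) · √((H+B)/B).
√(2DS/H) = √(2 × 29,990 × 263 / 10.9) = 1203.006.
√((H+B)/B) = √((10.9+72.1)/72.1) = 1.0729.
Q* ≈ 1290.741.

Q* ≈ 1,291 spools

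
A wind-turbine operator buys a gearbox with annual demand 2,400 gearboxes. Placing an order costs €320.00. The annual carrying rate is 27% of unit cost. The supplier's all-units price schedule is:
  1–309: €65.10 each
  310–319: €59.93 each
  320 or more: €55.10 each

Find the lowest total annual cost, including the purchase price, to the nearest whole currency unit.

TC* ≈ €137,020

Holding cost per unit per year at price C is H = 0.27·C.
Evaluate total cost at each tier's feasible EOQ or, if the EOQ is below the tier, at the tier's minimum quantity.
EOQ at €65.10 = 295.6 (feasible in tier 1): TC = 2,400×€65.10 + (2,400/295.6)×320 + (295.6/2)×0.27×€65.10 = €161,435.99.
EOQ at €59.93 = 308.1 < 310, so use break Q=310: TC = 2,400×€59.93 + (2,400/310.0)×320 + (310.0/2)×0.27×€59.93 = €148,817.49.
EOQ at €55.10 = 321.3 (feasible in tier 3): TC = 2,400×€55.10 + (2,400/321.3)×320 + (321.3/2)×0.27×€55.10 = €137,020.28.
Lowest total cost among the candidates is at Q = 321.3.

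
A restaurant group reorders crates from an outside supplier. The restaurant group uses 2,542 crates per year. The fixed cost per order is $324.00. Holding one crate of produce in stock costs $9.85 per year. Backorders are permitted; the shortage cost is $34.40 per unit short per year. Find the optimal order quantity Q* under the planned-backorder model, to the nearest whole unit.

With planned backorders, Q* = √(2DS/H) · √((H+B)/B).
√(2DS/H) = √(2 × 2,542 × 324 / 9.85) = 408.938.
√((H+B)/B) = √((9.85+34.4)/34.4) = 1.1342.
Q* ≈ 463.804.

Q* ≈ 464 crates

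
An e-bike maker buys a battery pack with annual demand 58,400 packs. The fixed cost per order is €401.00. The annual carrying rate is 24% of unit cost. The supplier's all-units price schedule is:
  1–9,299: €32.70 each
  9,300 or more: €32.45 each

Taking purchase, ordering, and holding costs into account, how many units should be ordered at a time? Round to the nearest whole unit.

Holding cost per unit per year at price C is H = 0.24·C.
Candidates are each tier's EOQ (if it falls in that tier) and each price-break quantity.
EOQ at €32.70 = 2442.9 (feasible in tier 1): TC = 58,400×€32.70 + (58,400/2442.9)×401 + (2442.9/2)×0.24×€32.70 = €1,928,852.25.
EOQ at €32.45 = 2452.3 < 9300, so use break Q=9300: TC = 58,400×€32.45 + (58,400/9300.0)×401 + (9300.0/2)×0.24×€32.45 = €1,933,812.31.
Lowest total cost is €1,928,852.25 at Q = 2442.9.

Q* ≈ 2,443 packs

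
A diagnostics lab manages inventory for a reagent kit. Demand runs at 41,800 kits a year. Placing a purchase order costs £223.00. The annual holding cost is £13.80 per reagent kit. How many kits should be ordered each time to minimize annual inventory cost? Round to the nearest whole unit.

Q* ≈ 1,162 kits

EOQ = √(2DS / H) = √(2 × 41,800 × 223 / 13.8).
= √(18,642,800 / 13.8) = √1,350,927.5362 ≈ 1162.294.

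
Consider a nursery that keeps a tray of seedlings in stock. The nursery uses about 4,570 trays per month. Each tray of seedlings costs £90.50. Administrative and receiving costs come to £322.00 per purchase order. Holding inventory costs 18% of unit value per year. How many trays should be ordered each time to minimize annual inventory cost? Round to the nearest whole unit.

Annual demand D = 4,570 × 12 = 54,840.
Holding cost H = 0.18 × £90.50 = £16.2900 per unit per year.
EOQ = √(2DS / H) = √(2 × 54,840 × 322 / 16.29).
= √(35,316,960 / 16.29) = √2,168,014.733 ≈ 1472.418.

Q* ≈ 1,472 trays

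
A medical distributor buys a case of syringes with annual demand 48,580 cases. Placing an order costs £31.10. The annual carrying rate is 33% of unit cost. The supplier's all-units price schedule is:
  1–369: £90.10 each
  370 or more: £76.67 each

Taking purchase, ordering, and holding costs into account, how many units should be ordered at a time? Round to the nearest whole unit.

Holding cost per unit per year at price C is H = 0.33·C.
For each price level, check whether its EOQ is feasible; otherwise the best quantity at that price is the breakpoint.
EOQ at £90.10 = 318.8 (feasible in tier 1): TC = 48,580×£90.10 + (48,580/318.8)×31.1 + (318.8/2)×0.33×£90.10 = £4,386,536.58.
EOQ at £76.67 = 345.6 < 370, so use break Q=370: TC = 48,580×£76.67 + (48,580/370.0)×31.1 + (370.0/2)×0.33×£76.67 = £3,733,392.65.
Lowest total cost is £3,733,392.65 at Q = 370.0.

Q* ≈ 370 cases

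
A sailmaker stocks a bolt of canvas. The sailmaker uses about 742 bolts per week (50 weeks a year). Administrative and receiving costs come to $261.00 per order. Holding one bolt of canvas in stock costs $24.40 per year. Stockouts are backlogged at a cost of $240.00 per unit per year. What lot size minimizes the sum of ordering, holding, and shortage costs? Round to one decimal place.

Q* ≈ 935.1 bolts

Annual demand D = 742 × 50 = 37,100.
With planned backorders, Q* = √(2DS/H) · √((H+B)/B).
√(2DS/H) = √(2 × 37,100 × 261 / 24.4) = 890.897.
√((H+B)/B) = √((24.4+240)/240) = 1.0496.
Q* ≈ 935.088.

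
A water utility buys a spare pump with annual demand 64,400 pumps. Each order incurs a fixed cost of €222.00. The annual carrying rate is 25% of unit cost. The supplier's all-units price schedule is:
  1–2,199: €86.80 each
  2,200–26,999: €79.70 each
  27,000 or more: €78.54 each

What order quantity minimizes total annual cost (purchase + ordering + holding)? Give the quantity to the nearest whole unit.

Holding cost per unit per year at price C is H = 0.25·C.
Candidates are each tier's EOQ (if it falls in that tier) and each price-break quantity.
EOQ at €86.80 = 1147.9 (feasible in tier 1): TC = 64,400×€86.80 + (64,400/1147.9)×222 + (1147.9/2)×0.25×€86.80 = €5,614,829.46.
EOQ at €79.70 = 1197.9 < 2200, so use break Q=2200: TC = 64,400×€79.70 + (64,400/2200.0)×222 + (2200.0/2)×0.25×€79.70 = €5,161,096.05.
EOQ at €78.54 = 1206.8 < 27000, so use break Q=27000: TC = 64,400×€78.54 + (64,400/27000.0)×222 + (27000.0/2)×0.25×€78.54 = €5,323,578.01.
Lowest total cost is €5,161,096.05 at Q = 2200.0.

Q* ≈ 2,200 pumps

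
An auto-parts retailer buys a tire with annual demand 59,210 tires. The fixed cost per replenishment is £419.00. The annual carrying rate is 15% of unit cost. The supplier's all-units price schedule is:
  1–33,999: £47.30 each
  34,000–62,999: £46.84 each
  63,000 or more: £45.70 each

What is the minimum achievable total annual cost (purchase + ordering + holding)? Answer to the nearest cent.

TC* ≈ £2,819,395.72

Holding cost per unit per year at price C is H = 0.15·C.
Evaluate total cost at each tier's feasible EOQ or, if the EOQ is below the tier, at the tier's minimum quantity.
EOQ at £47.30 = 2644.5 (feasible in tier 1): TC = 59,210×£47.30 + (59,210/2644.5)×419 + (2644.5/2)×0.15×£47.30 = £2,819,395.72.
EOQ at £46.84 = 2657.5 < 34000, so use break Q=34000: TC = 59,210×£46.84 + (59,210/34000.0)×419 + (34000.0/2)×0.15×£46.84 = £2,893,568.08.
EOQ at £45.70 = 2690.4 < 63000, so use break Q=63000: TC = 59,210×£45.70 + (59,210/63000.0)×419 + (63000.0/2)×0.15×£45.70 = £2,922,223.29.
Lowest total cost among the candidates is at Q = 2644.5.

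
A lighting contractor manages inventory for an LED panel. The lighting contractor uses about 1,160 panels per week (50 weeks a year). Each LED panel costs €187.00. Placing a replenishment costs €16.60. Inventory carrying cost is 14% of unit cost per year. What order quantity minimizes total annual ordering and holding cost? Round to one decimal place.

Q* ≈ 271.2 panels

Annual demand D = 1,160 × 50 = 58,000.
Holding cost H = 0.14 × €187.00 = €26.1800 per unit per year.
EOQ = √(2DS / H) = √(2 × 58,000 × 16.6 / 26.18).
= √(1,925,600 / 26.18) = √73,552.33 ≈ 271.205.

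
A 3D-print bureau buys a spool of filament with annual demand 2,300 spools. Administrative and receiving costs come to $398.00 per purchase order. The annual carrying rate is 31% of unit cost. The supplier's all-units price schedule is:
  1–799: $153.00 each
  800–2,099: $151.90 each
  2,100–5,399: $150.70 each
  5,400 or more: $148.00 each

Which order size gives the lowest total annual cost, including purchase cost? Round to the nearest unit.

Holding cost per unit per year at price C is H = 0.31·C.
Candidates are each tier's EOQ (if it falls in that tier) and each price-break quantity.
EOQ at $153.00 = 196.5 (feasible in tier 1): TC = 2,300×$153.00 + (2,300/196.5)×398 + (196.5/2)×0.31×$153.00 = $361,218.52.
EOQ at $151.90 = 197.2 < 800, so use break Q=800: TC = 2,300×$151.90 + (2,300/800.0)×398 + (800.0/2)×0.31×$151.90 = $369,349.85.
EOQ at $150.70 = 198.0 < 2100, so use break Q=2100: TC = 2,300×$150.70 + (2,300/2100.0)×398 + (2100.0/2)×0.31×$150.70 = $396,098.75.
EOQ at $148.00 = 199.8 < 5400, so use break Q=5400: TC = 2,300×$148.00 + (2,300/5400.0)×398 + (5400.0/2)×0.31×$148.00 = $464,445.52.
Lowest total cost is $361,218.52 at Q = 196.5.

Q* ≈ 196 spools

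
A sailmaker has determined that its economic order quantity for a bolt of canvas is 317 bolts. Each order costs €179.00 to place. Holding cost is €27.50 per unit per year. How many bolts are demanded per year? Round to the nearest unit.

D ≈ 7,719 bolts per year

Squaring Q* = √(2DS/H) gives Q*² = 2DS/H.
From Q* = √(2DS/H): D = Q*²H / (2S) = 317² × 27.5 / (2 × 179) = 7719.127.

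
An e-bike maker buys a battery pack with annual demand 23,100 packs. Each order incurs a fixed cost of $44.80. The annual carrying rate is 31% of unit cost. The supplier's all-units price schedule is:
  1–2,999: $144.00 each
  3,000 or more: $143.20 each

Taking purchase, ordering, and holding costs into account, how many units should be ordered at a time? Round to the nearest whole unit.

Holding cost per unit per year at price C is H = 0.31·C.
For each price level, check whether its EOQ is feasible; otherwise the best quantity at that price is the breakpoint.
EOQ at $144.00 = 215.3 (feasible in tier 1): TC = 23,100×$144.00 + (23,100/215.3)×44.8 + (215.3/2)×0.31×$144.00 = $3,336,012.18.
EOQ at $143.20 = 215.9 < 3000, so use break Q=3000: TC = 23,100×$143.20 + (23,100/3000.0)×44.8 + (3000.0/2)×0.31×$143.20 = $3,374,852.96.
Lowest total cost is $3,336,012.18 at Q = 215.3.

Q* ≈ 215 packs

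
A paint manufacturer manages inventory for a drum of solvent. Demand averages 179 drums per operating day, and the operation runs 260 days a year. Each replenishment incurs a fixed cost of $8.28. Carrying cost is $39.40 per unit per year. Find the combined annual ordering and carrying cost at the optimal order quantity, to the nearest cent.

Annual demand D = 179 × 260 = 46,540.
The optimal lot size = √(2DS/H) = √(2 × 46,540 × 8.28 / 39.4) ≈ 139.86.
At the optimum the two cost components are equal, so total cost = 2·(Q*/2)H = Q*·H.
Minimum total = √(2DSH) = √(2 × 46,540 × 8.28 × 39.4) ≈ 5510.506.

TC* ≈ $5,510.51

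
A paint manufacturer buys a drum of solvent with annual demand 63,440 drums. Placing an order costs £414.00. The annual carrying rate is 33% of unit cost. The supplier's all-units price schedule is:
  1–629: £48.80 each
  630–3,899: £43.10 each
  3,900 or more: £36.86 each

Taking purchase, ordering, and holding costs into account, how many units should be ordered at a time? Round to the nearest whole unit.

Q* ≈ 3,900 drums

Holding cost per unit per year at price C is H = 0.33·C.
Candidates are each tier's EOQ (if it falls in that tier) and each price-break quantity.
Tier 1 (£48.80): EOQ = 1806.1 exceeds tier's upper bound 629, so this tier is dominated.
EOQ at £43.10 = 1921.8 (feasible in tier 2): TC = 63,440×£43.10 + (63,440/1921.8)×414 + (1921.8/2)×0.33×£43.10 = £2,761,597.32.
EOQ at £36.86 = 2078.1 < 3900, so use break Q=3900: TC = 63,440×£36.86 + (63,440/3900.0)×414 + (3900.0/2)×0.33×£36.86 = £2,368,852.21.
Lowest total cost is £2,368,852.21 at Q = 3900.0.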